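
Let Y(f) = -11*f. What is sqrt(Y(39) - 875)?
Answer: 2*I*sqrt(326) ≈ 36.111*I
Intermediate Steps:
sqrt(Y(39) - 875) = sqrt(-11*39 - 875) = sqrt(-429 - 875) = sqrt(-1304) = 2*I*sqrt(326)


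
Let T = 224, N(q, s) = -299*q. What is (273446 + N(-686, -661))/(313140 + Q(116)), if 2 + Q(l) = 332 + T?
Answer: 239280/156847 ≈ 1.5256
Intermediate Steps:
Q(l) = 554 (Q(l) = -2 + (332 + 224) = -2 + 556 = 554)
(273446 + N(-686, -661))/(313140 + Q(116)) = (273446 - 299*(-686))/(313140 + 554) = (273446 + 205114)/313694 = 478560*(1/313694) = 239280/156847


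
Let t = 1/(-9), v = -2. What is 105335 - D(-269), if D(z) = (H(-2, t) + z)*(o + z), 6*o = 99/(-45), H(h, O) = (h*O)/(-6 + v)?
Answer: 7099463/216 ≈ 32868.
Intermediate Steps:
t = -⅑ ≈ -0.11111
H(h, O) = -O*h/8 (H(h, O) = (h*O)/(-6 - 2) = (O*h)/(-8) = (O*h)*(-⅛) = -O*h/8)
o = -11/30 (o = (99/(-45))/6 = (99*(-1/45))/6 = (⅙)*(-11/5) = -11/30 ≈ -0.36667)
D(z) = (-11/30 + z)*(-1/36 + z) (D(z) = (-⅛*(-⅑)*(-2) + z)*(-11/30 + z) = (-1/36 + z)*(-11/30 + z) = (-11/30 + z)*(-1/36 + z))
105335 - D(-269) = 105335 - (11/1080 + (-269)² - 71/180*(-269)) = 105335 - (11/1080 + 72361 + 19099/180) = 105335 - 1*15652897/216 = 105335 - 15652897/216 = 7099463/216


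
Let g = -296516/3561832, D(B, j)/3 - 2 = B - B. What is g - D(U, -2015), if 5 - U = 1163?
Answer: -5416877/890458 ≈ -6.0833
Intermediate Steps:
U = -1158 (U = 5 - 1*1163 = 5 - 1163 = -1158)
D(B, j) = 6 (D(B, j) = 6 + 3*(B - B) = 6 + 3*0 = 6 + 0 = 6)
g = -74129/890458 (g = -296516*1/3561832 = -74129/890458 ≈ -0.083248)
g - D(U, -2015) = -74129/890458 - 1*6 = -74129/890458 - 6 = -5416877/890458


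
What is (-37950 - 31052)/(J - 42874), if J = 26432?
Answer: 34501/8221 ≈ 4.1967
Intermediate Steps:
(-37950 - 31052)/(J - 42874) = (-37950 - 31052)/(26432 - 42874) = -69002/(-16442) = -69002*(-1/16442) = 34501/8221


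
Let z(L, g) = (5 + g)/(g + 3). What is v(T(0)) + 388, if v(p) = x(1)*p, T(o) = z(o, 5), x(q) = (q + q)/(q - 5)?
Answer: 3099/8 ≈ 387.38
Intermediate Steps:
x(q) = 2*q/(-5 + q) (x(q) = (2*q)/(-5 + q) = 2*q/(-5 + q))
z(L, g) = (5 + g)/(3 + g)
T(o) = 5/4 (T(o) = (5 + 5)/(3 + 5) = 10/8 = (1/8)*10 = 5/4)
v(p) = -p/2 (v(p) = (2*1/(-5 + 1))*p = (2*1/(-4))*p = (2*1*(-1/4))*p = -p/2)
v(T(0)) + 388 = -1/2*5/4 + 388 = -5/8 + 388 = 3099/8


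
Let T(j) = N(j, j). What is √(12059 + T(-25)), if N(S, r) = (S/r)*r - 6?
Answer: 2*√3007 ≈ 109.67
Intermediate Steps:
N(S, r) = -6 + S (N(S, r) = S - 6 = -6 + S)
T(j) = -6 + j
√(12059 + T(-25)) = √(12059 + (-6 - 25)) = √(12059 - 31) = √12028 = 2*√3007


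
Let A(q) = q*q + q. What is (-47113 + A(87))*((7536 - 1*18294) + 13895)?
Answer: -123776609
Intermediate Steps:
A(q) = q + q**2 (A(q) = q**2 + q = q + q**2)
(-47113 + A(87))*((7536 - 1*18294) + 13895) = (-47113 + 87*(1 + 87))*((7536 - 1*18294) + 13895) = (-47113 + 87*88)*((7536 - 18294) + 13895) = (-47113 + 7656)*(-10758 + 13895) = -39457*3137 = -123776609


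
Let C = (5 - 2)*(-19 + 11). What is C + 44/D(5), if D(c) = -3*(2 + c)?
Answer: -548/21 ≈ -26.095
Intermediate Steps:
D(c) = -6 - 3*c
C = -24 (C = 3*(-8) = -24)
C + 44/D(5) = -24 + 44/(-6 - 3*5) = -24 + 44/(-6 - 15) = -24 + 44/(-21) = -24 - 1/21*44 = -24 - 44/21 = -548/21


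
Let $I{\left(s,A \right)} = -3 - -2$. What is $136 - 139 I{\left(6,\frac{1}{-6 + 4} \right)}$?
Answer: $275$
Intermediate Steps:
$I{\left(s,A \right)} = -1$ ($I{\left(s,A \right)} = -3 + 2 = -1$)
$136 - 139 I{\left(6,\frac{1}{-6 + 4} \right)} = 136 - -139 = 136 + 139 = 275$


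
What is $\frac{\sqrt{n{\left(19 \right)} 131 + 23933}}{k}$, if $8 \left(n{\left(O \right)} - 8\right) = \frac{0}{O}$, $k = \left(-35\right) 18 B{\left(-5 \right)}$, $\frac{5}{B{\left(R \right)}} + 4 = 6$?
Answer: $- \frac{\sqrt{24981}}{1575} \approx -0.10035$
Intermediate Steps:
$B{\left(R \right)} = \frac{5}{2}$ ($B{\left(R \right)} = \frac{5}{-4 + 6} = \frac{5}{2}$)
$k = -1575$ ($k = \left(-35\right) 18 \cdot \frac{5}{2} = \left(-630\right) \frac{5}{2} = -1575$)
$n{\left(O \right)} = 8$ ($n{\left(O \right)} = 8 + \frac{0 \frac{1}{O}}{8} = 8 + \frac{1}{8} \cdot 0 = 8 + 0 = 8$)
$\frac{\sqrt{n{\left(19 \right)} 131 + 23933}}{k} = \frac{\sqrt{8 \cdot 131 + 23933}}{-1575} = \sqrt{1048 + 23933} \left(- \frac{1}{1575}\right) = \sqrt{24981} \left(- \frac{1}{1575}\right) = - \frac{\sqrt{24981}}{1575}$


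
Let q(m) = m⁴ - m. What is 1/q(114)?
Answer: 1/168895902 ≈ 5.9208e-9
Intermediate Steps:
1/q(114) = 1/(114⁴ - 1*114) = 1/(168896016 - 114) = 1/168895902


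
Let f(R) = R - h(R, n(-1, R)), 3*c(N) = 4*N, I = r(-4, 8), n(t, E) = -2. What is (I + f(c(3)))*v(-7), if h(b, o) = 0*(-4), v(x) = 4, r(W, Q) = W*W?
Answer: 80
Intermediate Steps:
r(W, Q) = W**2
I = 16 (I = (-4)**2 = 16)
h(b, o) = 0
c(N) = 4*N/3 (c(N) = (4*N)/3 = 4*N/3)
f(R) = R (f(R) = R - 1*0 = R + 0 = R)
(I + f(c(3)))*v(-7) = (16 + (4/3)*3)*4 = (16 + 4)*4 = 20*4 = 80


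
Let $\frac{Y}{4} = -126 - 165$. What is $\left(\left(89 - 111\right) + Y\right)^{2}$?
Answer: $1406596$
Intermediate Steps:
$Y = -1164$ ($Y = 4 \left(-126 - 165\right) = 4 \left(-291\right) = -1164$)
$\left(\left(89 - 111\right) + Y\right)^{2} = \left(\left(89 - 111\right) - 1164\right)^{2} = \left(-22 - 1164\right)^{2} = \left(-1186\right)^{2} = 1406596$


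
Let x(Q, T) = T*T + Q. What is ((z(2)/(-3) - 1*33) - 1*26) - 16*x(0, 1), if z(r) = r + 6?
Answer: -233/3 ≈ -77.667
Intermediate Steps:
x(Q, T) = Q + T**2 (x(Q, T) = T**2 + Q = Q + T**2)
z(r) = 6 + r
((z(2)/(-3) - 1*33) - 1*26) - 16*x(0, 1) = (((6 + 2)/(-3) - 1*33) - 1*26) - 16*(0 + 1**2) = ((8*(-1/3) - 33) - 26) - 16*(0 + 1) = ((-8/3 - 33) - 26) - 16*1 = (-107/3 - 26) - 16 = -185/3 - 16 = -233/3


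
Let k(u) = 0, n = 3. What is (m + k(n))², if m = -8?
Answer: 64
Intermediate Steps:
(m + k(n))² = (-8 + 0)² = (-8)² = 64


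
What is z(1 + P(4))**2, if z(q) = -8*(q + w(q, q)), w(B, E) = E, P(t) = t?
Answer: 6400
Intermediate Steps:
z(q) = -16*q (z(q) = -8*(q + q) = -16*q)
z(1 + P(4))**2 = (-16*(1 + 4))**2 = (-16*5)**2 = (-80)**2 = 6400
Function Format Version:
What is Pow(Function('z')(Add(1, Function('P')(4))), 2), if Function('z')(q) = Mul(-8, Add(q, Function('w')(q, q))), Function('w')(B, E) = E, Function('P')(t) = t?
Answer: 6400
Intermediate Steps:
Function('z')(q) = Mul(-16, q) (Function('z')(q) = Mul(-8, Add(q, q)) = Mul(-8, Mul(2, q)) = Mul(-16, q))
Pow(Function('z')(Add(1, Function('P')(4))), 2) = Pow(Mul(-16, Add(1, 4)), 2) = Pow(Mul(-16, 5), 2) = Pow(-80, 2) = 6400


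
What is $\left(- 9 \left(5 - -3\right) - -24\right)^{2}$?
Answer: $2304$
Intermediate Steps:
$\left(- 9 \left(5 - -3\right) - -24\right)^{2} = \left(- 9 \left(5 + 3\right) + 24\right)^{2} = \left(\left(-9\right) 8 + 24\right)^{2} = \left(-72 + 24\right)^{2} = \left(-48\right)^{2} = 2304$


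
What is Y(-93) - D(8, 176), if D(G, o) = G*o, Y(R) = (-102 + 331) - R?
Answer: -1086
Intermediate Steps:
Y(R) = 229 - R
Y(-93) - D(8, 176) = (229 - 1*(-93)) - 8*176 = (229 + 93) - 1*1408 = 322 - 1408 = -1086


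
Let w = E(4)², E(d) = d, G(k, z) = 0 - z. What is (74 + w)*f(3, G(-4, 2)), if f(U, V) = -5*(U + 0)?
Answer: -1350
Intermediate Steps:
G(k, z) = -z
f(U, V) = -5*U
w = 16 (w = 4² = 16)
(74 + w)*f(3, G(-4, 2)) = (74 + 16)*(-5*3) = 90*(-15) = -1350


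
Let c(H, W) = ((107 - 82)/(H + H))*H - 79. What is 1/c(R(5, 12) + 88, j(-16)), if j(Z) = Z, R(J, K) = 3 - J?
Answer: -2/133 ≈ -0.015038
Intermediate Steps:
c(H, W) = -133/2 (c(H, W) = (25/((2*H)))*H - 79 = (25*(1/(2*H)))*H - 79 = (25/(2*H))*H - 79 = 25/2 - 79 = -133/2)
1/c(R(5, 12) + 88, j(-16)) = 1/(-133/2) = -2/133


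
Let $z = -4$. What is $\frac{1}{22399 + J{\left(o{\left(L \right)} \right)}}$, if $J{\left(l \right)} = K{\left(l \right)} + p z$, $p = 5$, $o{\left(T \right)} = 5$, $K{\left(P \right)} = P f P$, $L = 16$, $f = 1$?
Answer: $\frac{1}{22404} \approx 4.4635 \cdot 10^{-5}$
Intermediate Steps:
$K{\left(P \right)} = P^{2}$ ($K{\left(P \right)} = P 1 P = P P = P^{2}$)
$J{\left(l \right)} = -20 + l^{2}$ ($J{\left(l \right)} = l^{2} + 5 \left(-4\right) = l^{2} - 20 = -20 + l^{2}$)
$\frac{1}{22399 + J{\left(o{\left(L \right)} \right)}} = \frac{1}{22399 - \left(20 - 5^{2}\right)} = \frac{1}{22399 + \left(-20 + 25\right)} = \frac{1}{22399 + 5} = \frac{1}{22404}$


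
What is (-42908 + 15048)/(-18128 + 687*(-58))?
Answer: 1990/4141 ≈ 0.48056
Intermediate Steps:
(-42908 + 15048)/(-18128 + 687*(-58)) = -27860/(-18128 - 39846) = -27860/(-57974) = -27860*(-1/57974) = 1990/4141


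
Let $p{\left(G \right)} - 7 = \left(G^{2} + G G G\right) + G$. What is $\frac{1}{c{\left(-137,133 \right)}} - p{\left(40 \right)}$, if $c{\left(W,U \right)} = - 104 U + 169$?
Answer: $- \frac{896934962}{13663} \approx -65647.0$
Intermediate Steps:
$p{\left(G \right)} = 7 + G + G^{2} + G^{3}$ ($p{\left(G \right)} = 7 + \left(\left(G^{2} + G G G\right) + G\right) = 7 + \left(\left(G^{2} + G^{2} G\right) + G\right) = 7 + \left(\left(G^{2} + G^{3}\right) + G\right) = 7 + \left(G + G^{2} + G^{3}\right) = 7 + G + G^{2} + G^{3}$)
$c{\left(W,U \right)} = 169 - 104 U$
$\frac{1}{c{\left(-137,133 \right)}} - p{\left(40 \right)} = \frac{1}{169 - 13832} - \left(7 + 40 + 40^{2} + 40^{3}\right) = \frac{1}{169 - 13832} - \left(7 + 40 + 1600 + 64000\right) = \frac{1}{-13663} - 65647 = - \frac{1}{13663} - 65647 = - \frac{896934962}{13663}$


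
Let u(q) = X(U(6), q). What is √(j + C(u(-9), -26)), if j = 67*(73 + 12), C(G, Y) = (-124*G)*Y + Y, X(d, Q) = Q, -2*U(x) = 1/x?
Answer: I*√23347 ≈ 152.8*I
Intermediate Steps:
U(x) = -1/(2*x)
u(q) = q
C(G, Y) = Y - 124*G*Y (C(G, Y) = -124*G*Y + Y = Y - 124*G*Y)
j = 5695 (j = 67*85 = 5695)
√(j + C(u(-9), -26)) = √(5695 - 26*(1 - 124*(-9))) = √(5695 - 26*(1 + 1116)) = √(5695 - 26*1117) = √(5695 - 29042) = √(-23347) = I*√23347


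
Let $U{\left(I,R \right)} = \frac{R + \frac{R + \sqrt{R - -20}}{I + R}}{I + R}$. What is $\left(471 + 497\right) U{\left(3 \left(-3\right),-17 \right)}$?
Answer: $\frac{102850}{169} + \frac{242 \sqrt{3}}{169} \approx 611.06$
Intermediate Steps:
$U{\left(I,R \right)} = \frac{R + \frac{R + \sqrt{20 + R}}{I + R}}{I + R}$ ($U{\left(I,R \right)} = \frac{R + \frac{R + \sqrt{R + 20}}{I + R}}{I + R} = \frac{R + \frac{R + \sqrt{20 + R}}{I + R}}{I + R}$)
$\left(471 + 497\right) U{\left(3 \left(-3\right),-17 \right)} = \left(471 + 497\right) \frac{-17 + \left(-17\right)^{2} + \sqrt{20 - 17} + 3 \left(-3\right) \left(-17\right)}{\left(3 \left(-3\right) - 17\right)^{2}} = 968 \frac{-17 + 289 + \sqrt{3} - -153}{\left(-9 - 17\right)^{2}} = 968 \frac{-17 + 289 + \sqrt{3} + 153}{676} = 968 \frac{425 + \sqrt{3}}{676} = 968 \left(\frac{425}{676} + \frac{\sqrt{3}}{676}\right) = \frac{102850}{169} + \frac{242 \sqrt{3}}{169}$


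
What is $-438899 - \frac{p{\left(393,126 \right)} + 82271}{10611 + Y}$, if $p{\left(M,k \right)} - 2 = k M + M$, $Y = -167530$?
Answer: $- \frac{68871459997}{156919} \approx -4.389 \cdot 10^{5}$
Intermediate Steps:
$p{\left(M,k \right)} = 2 + M + M k$ ($p{\left(M,k \right)} = 2 + \left(k M + M\right) = 2 + \left(M k + M\right) = 2 + \left(M + M k\right) = 2 + M + M k$)
$-438899 - \frac{p{\left(393,126 \right)} + 82271}{10611 + Y} = -438899 - \frac{\left(2 + 393 + 393 \cdot 126\right) + 82271}{10611 - 167530} = -438899 - \frac{\left(2 + 393 + 49518\right) + 82271}{-156919} = -438899 - \left(49913 + 82271\right) \left(- \frac{1}{156919}\right) = -438899 - 132184 \left(- \frac{1}{156919}\right) = -438899 - - \frac{132184}{156919} = -438899 + \frac{132184}{156919} = - \frac{68871459997}{156919}$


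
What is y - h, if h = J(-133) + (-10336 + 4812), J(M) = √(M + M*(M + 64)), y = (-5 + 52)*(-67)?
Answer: 2375 - 2*√2261 ≈ 2279.9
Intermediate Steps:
y = -3149 (y = 47*(-67) = -3149)
J(M) = √(M + M*(64 + M))
h = -5524 + 2*√2261 (h = √(-133*(65 - 133)) + (-10336 + 4812) = √(-133*(-68)) - 5524 = √9044 - 5524 = 2*√2261 - 5524 = -5524 + 2*√2261 ≈ -5428.9)
y - h = -3149 - (-5524 + 2*√2261) = -3149 + (5524 - 2*√2261) = 2375 - 2*√2261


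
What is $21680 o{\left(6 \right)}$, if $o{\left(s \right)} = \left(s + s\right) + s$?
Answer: $390240$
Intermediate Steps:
$o{\left(s \right)} = 3 s$ ($o{\left(s \right)} = 2 s + s = 3 s$)
$21680 o{\left(6 \right)} = 21680 \cdot 3 \cdot 6 = 21680 \cdot 18 = 390240$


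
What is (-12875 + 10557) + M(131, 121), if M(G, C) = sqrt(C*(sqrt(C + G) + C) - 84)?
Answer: -2318 + sqrt(14557 + 726*sqrt(7)) ≈ -2189.6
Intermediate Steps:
M(G, C) = sqrt(-84 + C*(C + sqrt(C + G))) (M(G, C) = sqrt(C*(C + sqrt(C + G)) - 84) = sqrt(-84 + C*(C + sqrt(C + G))))
(-12875 + 10557) + M(131, 121) = (-12875 + 10557) + sqrt(-84 + 121**2 + 121*sqrt(121 + 131)) = -2318 + sqrt(-84 + 14641 + 121*sqrt(252)) = -2318 + sqrt(-84 + 14641 + 121*(6*sqrt(7))) = -2318 + sqrt(-84 + 14641 + 726*sqrt(7)) = -2318 + sqrt(14557 + 726*sqrt(7))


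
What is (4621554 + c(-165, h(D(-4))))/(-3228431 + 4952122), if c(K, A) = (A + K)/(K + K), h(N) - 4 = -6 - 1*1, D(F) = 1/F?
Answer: 254185498/94803005 ≈ 2.6812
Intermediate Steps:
h(N) = -3 (h(N) = 4 + (-6 - 1*1) = 4 + (-6 - 1) = 4 - 7 = -3)
c(K, A) = (A + K)/(2*K) (c(K, A) = (A + K)/((2*K)) = (A + K)*(1/(2*K)) = (A + K)/(2*K))
(4621554 + c(-165, h(D(-4))))/(-3228431 + 4952122) = (4621554 + (½)*(-3 - 165)/(-165))/(-3228431 + 4952122) = (4621554 + (½)*(-1/165)*(-168))/1723691 = (4621554 + 28/55)*(1/1723691) = (254185498/55)*(1/1723691) = 254185498/94803005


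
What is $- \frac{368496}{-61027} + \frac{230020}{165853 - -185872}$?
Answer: $\frac{28729337228}{4292944315} \approx 6.6922$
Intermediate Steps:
$- \frac{368496}{-61027} + \frac{230020}{165853 - -185872} = \left(-368496\right) \left(- \frac{1}{61027}\right) + \frac{230020}{165853 + 185872} = \frac{368496}{61027} + \frac{230020}{351725} = \frac{368496}{61027} + 230020 \cdot \frac{1}{351725} = \frac{368496}{61027} + \frac{46004}{70345} = \frac{28729337228}{4292944315}$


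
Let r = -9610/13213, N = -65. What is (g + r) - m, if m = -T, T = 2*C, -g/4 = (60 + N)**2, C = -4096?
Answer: -109571806/13213 ≈ -8292.7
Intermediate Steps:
g = -100 (g = -4*(60 - 65)**2 = -4*(-5)**2 = -4*25 = -100)
r = -9610/13213 (r = -9610*1/13213 = -9610/13213 ≈ -0.72731)
T = -8192 (T = 2*(-4096) = -8192)
m = 8192 (m = -1*(-8192) = 8192)
(g + r) - m = (-100 - 9610/13213) - 1*8192 = -1330910/13213 - 8192 = -109571806/13213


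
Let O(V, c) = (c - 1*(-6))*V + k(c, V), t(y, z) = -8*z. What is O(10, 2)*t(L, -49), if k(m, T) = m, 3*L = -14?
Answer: 32144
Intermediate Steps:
L = -14/3 (L = (⅓)*(-14) = -14/3 ≈ -4.6667)
O(V, c) = c + V*(6 + c) (O(V, c) = (c - 1*(-6))*V + c = (c + 6)*V + c = (6 + c)*V + c = V*(6 + c) + c = c + V*(6 + c))
O(10, 2)*t(L, -49) = (2 + 6*10 + 10*2)*(-8*(-49)) = (2 + 60 + 20)*392 = 82*392 = 32144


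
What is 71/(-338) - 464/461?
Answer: -189563/155818 ≈ -1.2166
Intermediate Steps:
71/(-338) - 464/461 = 71*(-1/338) - 464*1/461 = -71/338 - 464/461 = -189563/155818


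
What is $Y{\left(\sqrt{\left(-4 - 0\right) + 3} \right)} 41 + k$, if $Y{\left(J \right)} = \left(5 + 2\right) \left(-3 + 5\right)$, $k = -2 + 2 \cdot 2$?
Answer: $576$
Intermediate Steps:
$k = 2$ ($k = -2 + 4 = 2$)
$Y{\left(J \right)} = 14$ ($Y{\left(J \right)} = 7 \cdot 2 = 14$)
$Y{\left(\sqrt{\left(-4 - 0\right) + 3} \right)} 41 + k = 14 \cdot 41 + 2 = 574 + 2 = 576$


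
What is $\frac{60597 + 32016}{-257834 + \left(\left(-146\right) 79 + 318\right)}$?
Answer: $- \frac{92613}{269050} \approx -0.34422$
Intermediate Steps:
$\frac{60597 + 32016}{-257834 + \left(\left(-146\right) 79 + 318\right)} = \frac{92613}{-257834 + \left(-11534 + 318\right)} = \frac{92613}{-257834 - 11216} = \frac{92613}{-269050} = 92613 \left(- \frac{1}{269050}\right) = - \frac{92613}{269050}$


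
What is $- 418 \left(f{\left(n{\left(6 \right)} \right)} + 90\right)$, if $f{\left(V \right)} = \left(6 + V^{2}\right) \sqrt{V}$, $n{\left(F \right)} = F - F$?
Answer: $-37620$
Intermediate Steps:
$n{\left(F \right)} = 0$
$f{\left(V \right)} = \sqrt{V} \left(6 + V^{2}\right)$
$- 418 \left(f{\left(n{\left(6 \right)} \right)} + 90\right) = - 418 \left(\sqrt{0} \left(6 + 0^{2}\right) + 90\right) = - 418 \left(0 \left(6 + 0\right) + 90\right) = - 418 \left(0 \cdot 6 + 90\right) = - 418 \left(0 + 90\right) = \left(-418\right) 90 = -37620$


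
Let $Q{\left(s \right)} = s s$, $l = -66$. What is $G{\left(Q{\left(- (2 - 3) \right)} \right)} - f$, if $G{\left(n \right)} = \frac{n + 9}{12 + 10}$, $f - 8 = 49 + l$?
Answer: $\frac{104}{11} \approx 9.4545$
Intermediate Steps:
$f = -9$ ($f = 8 + \left(49 - 66\right) = 8 - 17 = -9$)
$Q{\left(s \right)} = s^{2}$
$G{\left(n \right)} = \frac{9}{22} + \frac{n}{22}$ ($G{\left(n \right)} = \frac{9 + n}{22} = \left(9 + n\right) \frac{1}{22} = \frac{9}{22} + \frac{n}{22}$)
$G{\left(Q{\left(- (2 - 3) \right)} \right)} - f = \left(\frac{9}{22} + \frac{\left(- (2 - 3)\right)^{2}}{22}\right) - -9 = \left(\frac{9}{22} + \frac{\left(\left(-1\right) \left(-1\right)\right)^{2}}{22}\right) + 9 = \left(\frac{9}{22} + \frac{1^{2}}{22}\right) + 9 = \left(\frac{9}{22} + \frac{1}{22} \cdot 1\right) + 9 = \left(\frac{9}{22} + \frac{1}{22}\right) + 9 = \frac{5}{11} + 9 = \frac{104}{11}$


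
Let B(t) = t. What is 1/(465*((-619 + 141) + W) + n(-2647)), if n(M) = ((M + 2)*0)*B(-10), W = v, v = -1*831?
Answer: -1/608685 ≈ -1.6429e-6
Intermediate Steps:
v = -831
W = -831
n(M) = 0 (n(M) = ((M + 2)*0)*(-10) = ((2 + M)*0)*(-10) = 0*(-10) = 0)
1/(465*((-619 + 141) + W) + n(-2647)) = 1/(465*((-619 + 141) - 831) + 0) = 1/(465*(-478 - 831) + 0) = 1/(465*(-1309) + 0) = 1/(-608685 + 0) = 1/(-608685) = -1/608685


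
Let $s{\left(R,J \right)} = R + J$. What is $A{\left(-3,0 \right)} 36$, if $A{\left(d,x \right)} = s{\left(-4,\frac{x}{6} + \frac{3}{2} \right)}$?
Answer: $-90$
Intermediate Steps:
$s{\left(R,J \right)} = J + R$
$A{\left(d,x \right)} = - \frac{5}{2} + \frac{x}{6}$ ($A{\left(d,x \right)} = \left(\frac{x}{6} + \frac{3}{2}\right) - 4 = \left(\frac{3}{2} + \frac{x}{6}\right) - 4 = - \frac{5}{2} + \frac{x}{6}$)
$A{\left(-3,0 \right)} 36 = \left(- \frac{5}{2} + \frac{1}{6} \cdot 0\right) 36 = \left(- \frac{5}{2} + 0\right) 36 = \left(- \frac{5}{2}\right) 36 = -90$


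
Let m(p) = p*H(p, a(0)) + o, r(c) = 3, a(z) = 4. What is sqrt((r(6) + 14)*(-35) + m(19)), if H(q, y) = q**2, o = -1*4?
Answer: 2*sqrt(1565) ≈ 79.120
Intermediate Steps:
o = -4
m(p) = -4 + p**3 (m(p) = p*p**2 - 4 = p**3 - 4 = -4 + p**3)
sqrt((r(6) + 14)*(-35) + m(19)) = sqrt((3 + 14)*(-35) + (-4 + 19**3)) = sqrt(17*(-35) + (-4 + 6859)) = sqrt(-595 + 6855) = sqrt(6260) = 2*sqrt(1565)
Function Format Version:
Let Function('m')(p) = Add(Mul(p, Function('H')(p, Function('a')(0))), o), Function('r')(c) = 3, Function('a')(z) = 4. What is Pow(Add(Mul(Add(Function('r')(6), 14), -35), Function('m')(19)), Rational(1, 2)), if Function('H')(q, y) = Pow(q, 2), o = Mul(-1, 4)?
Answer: Mul(2, Pow(1565, Rational(1, 2))) ≈ 79.120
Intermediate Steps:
o = -4
Function('m')(p) = Add(-4, Pow(p, 3)) (Function('m')(p) = Add(Mul(p, Pow(p, 2)), -4) = Add(Pow(p, 3), -4) = Add(-4, Pow(p, 3)))
Pow(Add(Mul(Add(Function('r')(6), 14), -35), Function('m')(19)), Rational(1, 2)) = Pow(Add(Mul(Add(3, 14), -35), Add(-4, Pow(19, 3))), Rational(1, 2)) = Pow(Add(Mul(17, -35), Add(-4, 6859)), Rational(1, 2)) = Pow(Add(-595, 6855), Rational(1, 2)) = Pow(6260, Rational(1, 2)) = Mul(2, Pow(1565, Rational(1, 2)))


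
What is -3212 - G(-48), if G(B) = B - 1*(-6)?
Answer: -3170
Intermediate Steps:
G(B) = 6 + B (G(B) = B + 6 = 6 + B)
-3212 - G(-48) = -3212 - (6 - 48) = -3212 - 1*(-42) = -3212 + 42 = -3170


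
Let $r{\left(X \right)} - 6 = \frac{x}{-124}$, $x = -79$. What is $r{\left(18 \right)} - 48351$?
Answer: $- \frac{5994701}{124} \approx -48344.0$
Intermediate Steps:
$r{\left(X \right)} = \frac{823}{124}$ ($r{\left(X \right)} = 6 - \frac{79}{-124} = 6 - - \frac{79}{124} = 6 + \frac{79}{124} = \frac{823}{124}$)
$r{\left(18 \right)} - 48351 = \frac{823}{124} - 48351 = - \frac{5994701}{124}$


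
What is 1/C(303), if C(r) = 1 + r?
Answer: 1/304 ≈ 0.0032895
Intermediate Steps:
1/C(303) = 1/(1 + 303) = 1/304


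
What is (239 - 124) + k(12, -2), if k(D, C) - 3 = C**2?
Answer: 122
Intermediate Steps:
k(D, C) = 3 + C**2
(239 - 124) + k(12, -2) = (239 - 124) + (3 + (-2)**2) = 115 + (3 + 4) = 115 + 7 = 122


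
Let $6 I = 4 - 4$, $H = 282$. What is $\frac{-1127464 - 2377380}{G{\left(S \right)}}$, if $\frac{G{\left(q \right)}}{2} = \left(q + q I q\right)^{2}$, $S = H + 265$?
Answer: $- \frac{1752422}{299209} \approx -5.8568$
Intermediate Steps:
$I = 0$ ($I = \frac{4 - 4}{6} = \frac{1}{6} \cdot 0 = 0$)
$S = 547$ ($S = 282 + 265 = 547$)
$G{\left(q \right)} = 2 q^{2}$ ($G{\left(q \right)} = 2 \left(q + q 0 q\right)^{2} = 2 \left(q + 0 q\right)^{2} = 2 \left(q + 0\right)^{2} = 2 q^{2}$)
$\frac{-1127464 - 2377380}{G{\left(S \right)}} = \frac{-1127464 - 2377380}{2 \cdot 547^{2}} = \frac{-1127464 - 2377380}{2 \cdot 299209} = - \frac{3504844}{598418} = \left(-3504844\right) \frac{1}{598418} = - \frac{1752422}{299209}$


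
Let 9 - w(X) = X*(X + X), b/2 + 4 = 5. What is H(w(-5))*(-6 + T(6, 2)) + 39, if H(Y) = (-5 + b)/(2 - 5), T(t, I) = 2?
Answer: 35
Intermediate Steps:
b = 2 (b = -8 + 2*5 = -8 + 10 = 2)
w(X) = 9 - 2*X**2 (w(X) = 9 - X*(X + X) = 9 - X*2*X = 9 - 2*X**2)
H(Y) = 1 (H(Y) = (-5 + 2)/(2 - 5) = -3/(-3) = -3*(-1/3) = 1)
H(w(-5))*(-6 + T(6, 2)) + 39 = 1*(-6 + 2) + 39 = 1*(-4) + 39 = -4 + 39 = 35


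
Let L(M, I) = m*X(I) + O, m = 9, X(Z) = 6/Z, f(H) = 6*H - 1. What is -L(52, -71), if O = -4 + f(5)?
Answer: -1721/71 ≈ -24.239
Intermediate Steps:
f(H) = -1 + 6*H
O = 25 (O = -4 + (-1 + 6*5) = -4 + (-1 + 30) = -4 + 29 = 25)
L(M, I) = 25 + 54/I (L(M, I) = 9*(6/I) + 25 = 54/I + 25 = 25 + 54/I)
-L(52, -71) = -(25 + 54/(-71)) = -(25 + 54*(-1/71)) = -(25 - 54/71) = -1*1721/71 = -1721/71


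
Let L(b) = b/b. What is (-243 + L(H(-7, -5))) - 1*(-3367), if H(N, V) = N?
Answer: 3125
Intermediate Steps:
L(b) = 1
(-243 + L(H(-7, -5))) - 1*(-3367) = (-243 + 1) - 1*(-3367) = -242 + 3367 = 3125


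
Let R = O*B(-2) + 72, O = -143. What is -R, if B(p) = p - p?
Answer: -72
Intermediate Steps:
B(p) = 0
R = 72 (R = -143*0 + 72 = 0 + 72 = 72)
-R = -1*72 = -72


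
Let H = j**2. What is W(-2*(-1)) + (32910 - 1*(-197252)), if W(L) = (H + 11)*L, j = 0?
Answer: 230184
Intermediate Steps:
H = 0 (H = 0**2 = 0)
W(L) = 11*L (W(L) = (0 + 11)*L = 11*L)
W(-2*(-1)) + (32910 - 1*(-197252)) = 11*(-2*(-1)) + (32910 - 1*(-197252)) = 11*2 + (32910 + 197252) = 22 + 230162 = 230184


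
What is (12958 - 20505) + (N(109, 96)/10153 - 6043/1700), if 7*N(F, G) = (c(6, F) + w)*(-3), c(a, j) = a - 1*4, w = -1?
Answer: -912263310053/120820700 ≈ -7550.6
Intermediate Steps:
c(a, j) = -4 + a (c(a, j) = a - 4 = -4 + a)
N(F, G) = -3/7 (N(F, G) = (((-4 + 6) - 1)*(-3))/7 = ((2 - 1)*(-3))/7 = (1*(-3))/7 = (⅐)*(-3) = -3/7)
(12958 - 20505) + (N(109, 96)/10153 - 6043/1700) = (12958 - 20505) + (-3/7/10153 - 6043/1700) = -7547 + (-3/7*1/10153 - 6043*1/1700) = -7547 + (-3/71071 - 6043/1700) = -7547 - 429487153/120820700 = -912263310053/120820700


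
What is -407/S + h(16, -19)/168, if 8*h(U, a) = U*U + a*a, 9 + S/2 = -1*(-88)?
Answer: -224761/106176 ≈ -2.1169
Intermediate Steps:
S = 158 (S = -18 + 2*(-1*(-88)) = -18 + 2*88 = -18 + 176 = 158)
h(U, a) = U²/8 + a²/8 (h(U, a) = (U*U + a*a)/8 = (U² + a²)/8 = U²/8 + a²/8)
-407/S + h(16, -19)/168 = -407/158 + ((⅛)*16² + (⅛)*(-19)²)/168 = -407*1/158 + ((⅛)*256 + (⅛)*361)*(1/168) = -407/158 + (32 + 361/8)*(1/168) = -407/158 + (617/8)*(1/168) = -407/158 + 617/1344 = -224761/106176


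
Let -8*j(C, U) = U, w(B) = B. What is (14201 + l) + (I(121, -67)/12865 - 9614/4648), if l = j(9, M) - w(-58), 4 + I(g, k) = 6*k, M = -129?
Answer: 10282858149/720440 ≈ 14273.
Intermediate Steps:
j(C, U) = -U/8
I(g, k) = -4 + 6*k
l = 593/8 (l = -⅛*(-129) - 1*(-58) = 129/8 + 58 = 593/8 ≈ 74.125)
(14201 + l) + (I(121, -67)/12865 - 9614/4648) = (14201 + 593/8) + ((-4 + 6*(-67))/12865 - 9614/4648) = 114201/8 + ((-4 - 402)*(1/12865) - 9614*1/4648) = 114201/8 + (-406*1/12865 - 4807/2324) = 114201/8 + (-406/12865 - 4807/2324) = 114201/8 - 756453/360220 = 10282858149/720440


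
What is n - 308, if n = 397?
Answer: 89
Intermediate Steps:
n - 308 = 397 - 308 = 89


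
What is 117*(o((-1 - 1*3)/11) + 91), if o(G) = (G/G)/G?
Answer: 41301/4 ≈ 10325.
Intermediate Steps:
o(G) = 1/G
117*(o((-1 - 1*3)/11) + 91) = 117*(1/((-1 - 1*3)/11) + 91) = 117*(1/((-1 - 3)*(1/11)) + 91) = 117*(1/(-4*1/11) + 91) = 117*(1/(-4/11) + 91) = 117*(-11/4 + 91) = 117*(353/4) = 41301/4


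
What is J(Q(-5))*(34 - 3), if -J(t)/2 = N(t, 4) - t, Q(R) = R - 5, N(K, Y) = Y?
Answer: -868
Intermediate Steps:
Q(R) = -5 + R
J(t) = -8 + 2*t (J(t) = -2*(4 - t) = -8 + 2*t)
J(Q(-5))*(34 - 3) = (-8 + 2*(-5 - 5))*(34 - 3) = (-8 + 2*(-10))*31 = (-8 - 20)*31 = -28*31 = -868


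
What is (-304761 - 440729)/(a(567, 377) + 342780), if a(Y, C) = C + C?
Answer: -372745/171767 ≈ -2.1701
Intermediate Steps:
a(Y, C) = 2*C
(-304761 - 440729)/(a(567, 377) + 342780) = (-304761 - 440729)/(2*377 + 342780) = -745490/(754 + 342780) = -745490/343534 = -745490*1/343534 = -372745/171767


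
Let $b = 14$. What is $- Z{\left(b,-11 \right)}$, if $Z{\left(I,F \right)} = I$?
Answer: $-14$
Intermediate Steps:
$- Z{\left(b,-11 \right)} = \left(-1\right) 14 = -14$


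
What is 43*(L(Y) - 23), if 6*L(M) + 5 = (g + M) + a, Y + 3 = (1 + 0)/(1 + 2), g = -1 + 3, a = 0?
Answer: -18533/18 ≈ -1029.6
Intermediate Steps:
g = 2
Y = -8/3 (Y = -3 + (1 + 0)/(1 + 2) = -3 + 1/3 = -3 + 1*(⅓) = -3 + ⅓ = -8/3 ≈ -2.6667)
L(M) = -½ + M/6 (L(M) = -⅚ + ((2 + M) + 0)/6 = -⅚ + (2 + M)/6 = -⅚ + (⅓ + M/6) = -½ + M/6)
43*(L(Y) - 23) = 43*((-½ + (⅙)*(-8/3)) - 23) = 43*((-½ - 4/9) - 23) = 43*(-17/18 - 23) = 43*(-431/18) = -18533/18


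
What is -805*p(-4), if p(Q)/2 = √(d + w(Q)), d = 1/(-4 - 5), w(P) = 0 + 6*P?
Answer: -1610*I*√217/3 ≈ -7905.6*I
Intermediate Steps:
w(P) = 6*P
d = -⅑ (d = 1/(-9) = -⅑ ≈ -0.11111)
p(Q) = 2*√(-⅑ + 6*Q)
-805*p(-4) = -1610*√(-1 + 54*(-4))/3 = -1610*√(-1 - 216)/3 = -1610*√(-217)/3 = -1610*I*√217/3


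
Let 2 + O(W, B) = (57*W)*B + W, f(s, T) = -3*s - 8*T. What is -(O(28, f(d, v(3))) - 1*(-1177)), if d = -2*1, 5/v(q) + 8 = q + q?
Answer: -42699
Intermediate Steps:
v(q) = 5/(-8 + 2*q) (v(q) = 5/(-8 + (q + q)) = 5/(-8 + 2*q))
d = -2
f(s, T) = -8*T - 3*s
O(W, B) = -2 + W + 57*B*W (O(W, B) = -2 + ((57*W)*B + W) = -2 + (57*B*W + W) = -2 + (W + 57*B*W) = -2 + W + 57*B*W)
-(O(28, f(d, v(3))) - 1*(-1177)) = -((-2 + 28 + 57*(-20/(-4 + 3) - 3*(-2))*28) - 1*(-1177)) = -((-2 + 28 + 57*(-20/(-1) + 6)*28) + 1177) = -((-2 + 28 + 57*(-20*(-1) + 6)*28) + 1177) = -((-2 + 28 + 57*(-8*(-5/2) + 6)*28) + 1177) = -((-2 + 28 + 57*(20 + 6)*28) + 1177) = -((-2 + 28 + 57*26*28) + 1177) = -((-2 + 28 + 41496) + 1177) = -(41522 + 1177) = -1*42699 = -42699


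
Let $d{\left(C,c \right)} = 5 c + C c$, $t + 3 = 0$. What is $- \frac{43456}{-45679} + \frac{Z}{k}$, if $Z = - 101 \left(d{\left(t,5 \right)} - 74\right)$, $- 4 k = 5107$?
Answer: $- \frac{959146432}{233282653} \approx -4.1115$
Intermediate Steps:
$t = -3$ ($t = -3 + 0 = -3$)
$k = - \frac{5107}{4}$ ($k = \left(- \frac{1}{4}\right) 5107 = - \frac{5107}{4} \approx -1276.8$)
$Z = 6464$ ($Z = - 101 \left(5 \left(5 - 3\right) - 74\right) = - 101 \left(5 \cdot 2 - 74\right) = - 101 \left(10 - 74\right) = \left(-101\right) \left(-64\right) = 6464$)
$- \frac{43456}{-45679} + \frac{Z}{k} = - \frac{43456}{-45679} + \frac{6464}{- \frac{5107}{4}} = \left(-43456\right) \left(- \frac{1}{45679}\right) + 6464 \left(- \frac{4}{5107}\right) = \frac{43456}{45679} - \frac{25856}{5107} = - \frac{959146432}{233282653}$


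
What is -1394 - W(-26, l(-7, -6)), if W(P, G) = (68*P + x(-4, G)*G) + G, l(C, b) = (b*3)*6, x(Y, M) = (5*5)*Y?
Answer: -10318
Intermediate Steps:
x(Y, M) = 25*Y
l(C, b) = 18*b (l(C, b) = (3*b)*6 = 18*b)
W(P, G) = -99*G + 68*P (W(P, G) = (68*P + (25*(-4))*G) + G = (68*P - 100*G) + G = (-100*G + 68*P) + G = -99*G + 68*P)
-1394 - W(-26, l(-7, -6)) = -1394 - (-1782*(-6) + 68*(-26)) = -1394 - (-99*(-108) - 1768) = -1394 - (10692 - 1768) = -1394 - 1*8924 = -1394 - 8924 = -10318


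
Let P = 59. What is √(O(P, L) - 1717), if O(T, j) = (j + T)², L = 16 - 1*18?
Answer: 2*√383 ≈ 39.141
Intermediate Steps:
L = -2 (L = 16 - 18 = -2)
O(T, j) = (T + j)²
√(O(P, L) - 1717) = √((59 - 2)² - 1717) = √(57² - 1717) = √(3249 - 1717) = √1532 = 2*√383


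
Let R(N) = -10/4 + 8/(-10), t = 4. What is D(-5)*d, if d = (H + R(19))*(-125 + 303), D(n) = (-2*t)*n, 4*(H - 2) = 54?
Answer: 86864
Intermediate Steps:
H = 31/2 (H = 2 + (¼)*54 = 2 + 27/2 = 31/2 ≈ 15.500)
R(N) = -33/10 (R(N) = -10*¼ + 8*(-⅒) = -5/2 - ⅘ = -33/10)
D(n) = -8*n (D(n) = (-2*4)*n = -8*n)
d = 10858/5 (d = (31/2 - 33/10)*(-125 + 303) = (61/5)*178 = 10858/5 ≈ 2171.6)
D(-5)*d = -8*(-5)*(10858/5) = 40*(10858/5) = 86864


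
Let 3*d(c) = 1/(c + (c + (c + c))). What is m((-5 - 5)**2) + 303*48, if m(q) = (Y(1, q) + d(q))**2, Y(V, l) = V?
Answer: 20944802401/1440000 ≈ 14545.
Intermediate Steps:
d(c) = 1/(12*c) (d(c) = 1/(3*(c + (c + (c + c)))) = 1/(3*(c + (c + 2*c))) = 1/(3*(c + 3*c)) = 1/(3*((4*c))) = (1/(4*c))/3 = 1/(12*c))
m(q) = (1 + 1/(12*q))**2
m((-5 - 5)**2) + 303*48 = (1 + 12*(-5 - 5)**2)**2/(144*((-5 - 5)**2)**2) + 303*48 = (1 + 12*(-10)**2)**2/(144*((-10)**2)**2) + 14544 = (1/144)*(1 + 12*100)**2/100**2 + 14544 = (1/144)*(1/10000)*(1 + 1200)**2 + 14544 = (1/144)*(1/10000)*1201**2 + 14544 = (1/144)*(1/10000)*1442401 + 14544 = 1442401/1440000 + 14544 = 20944802401/1440000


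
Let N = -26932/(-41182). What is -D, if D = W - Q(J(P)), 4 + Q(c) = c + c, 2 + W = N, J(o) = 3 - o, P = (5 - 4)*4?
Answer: -95830/20591 ≈ -4.6540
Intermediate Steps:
P = 4 (P = 1*4 = 4)
N = 13466/20591 (N = -26932*(-1/41182) = 13466/20591 ≈ 0.65397)
W = -27716/20591 (W = -2 + 13466/20591 = -27716/20591 ≈ -1.3460)
Q(c) = -4 + 2*c (Q(c) = -4 + (c + c) = -4 + 2*c)
D = 95830/20591 (D = -27716/20591 - (-4 + 2*(3 - 1*4)) = -27716/20591 - (-4 + 2*(3 - 4)) = -27716/20591 - (-4 + 2*(-1)) = -27716/20591 - (-4 - 2) = -27716/20591 - 1*(-6) = -27716/20591 + 6 = 95830/20591 ≈ 4.6540)
-D = -1*95830/20591 = -95830/20591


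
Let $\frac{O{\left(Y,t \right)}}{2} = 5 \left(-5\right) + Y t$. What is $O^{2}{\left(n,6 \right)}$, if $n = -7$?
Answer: $17956$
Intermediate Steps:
$O{\left(Y,t \right)} = -50 + 2 Y t$ ($O{\left(Y,t \right)} = 2 \left(5 \left(-5\right) + Y t\right) = 2 \left(-25 + Y t\right) = -50 + 2 Y t$)
$O^{2}{\left(n,6 \right)} = \left(-50 + 2 \left(-7\right) 6\right)^{2} = \left(-50 - 84\right)^{2} = \left(-134\right)^{2} = 17956$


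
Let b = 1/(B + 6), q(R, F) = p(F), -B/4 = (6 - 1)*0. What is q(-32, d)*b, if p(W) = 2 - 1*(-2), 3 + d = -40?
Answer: ⅔ ≈ 0.66667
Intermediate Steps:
d = -43 (d = -3 - 40 = -43)
B = 0 (B = -4*(6 - 1)*0 = -20*0 = -4*0 = 0)
p(W) = 4 (p(W) = 2 + 2 = 4)
q(R, F) = 4
b = ⅙ (b = 1/(0 + 6) = 1/6 = ⅙ ≈ 0.16667)
q(-32, d)*b = 4*(⅙) = ⅔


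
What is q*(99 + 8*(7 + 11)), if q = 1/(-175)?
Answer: -243/175 ≈ -1.3886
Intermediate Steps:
q = -1/175 ≈ -0.0057143
q*(99 + 8*(7 + 11)) = -(99 + 8*(7 + 11))/175 = -(99 + 8*18)/175 = -(99 + 144)/175 = -1/175*243 = -243/175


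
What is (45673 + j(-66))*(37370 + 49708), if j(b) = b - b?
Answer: 3977113494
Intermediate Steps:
j(b) = 0
(45673 + j(-66))*(37370 + 49708) = (45673 + 0)*(37370 + 49708) = 45673*87078 = 3977113494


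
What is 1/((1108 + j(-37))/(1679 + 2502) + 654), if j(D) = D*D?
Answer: 4181/2736851 ≈ 0.0015277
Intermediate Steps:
j(D) = D²
1/((1108 + j(-37))/(1679 + 2502) + 654) = 1/((1108 + (-37)²)/(1679 + 2502) + 654) = 1/((1108 + 1369)/4181 + 654) = 1/(2477*(1/4181) + 654) = 1/(2477/4181 + 654) = 1/(2736851/4181) = 4181/2736851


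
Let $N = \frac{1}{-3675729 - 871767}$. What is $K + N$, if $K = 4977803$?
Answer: $\frac{22636539231287}{4547496} \approx 4.9778 \cdot 10^{6}$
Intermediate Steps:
$N = - \frac{1}{4547496}$ ($N = \frac{1}{-4547496} = - \frac{1}{4547496} \approx -2.199 \cdot 10^{-7}$)
$K + N = 4977803 - \frac{1}{4547496} = \frac{22636539231287}{4547496}$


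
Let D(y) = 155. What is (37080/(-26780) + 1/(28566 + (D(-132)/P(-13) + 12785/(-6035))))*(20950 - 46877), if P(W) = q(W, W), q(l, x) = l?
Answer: 209074136835839/5824114140 ≈ 35898.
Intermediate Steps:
P(W) = W
(37080/(-26780) + 1/(28566 + (D(-132)/P(-13) + 12785/(-6035))))*(20950 - 46877) = (37080/(-26780) + 1/(28566 + (155/(-13) + 12785/(-6035))))*(20950 - 46877) = (37080*(-1/26780) + 1/(28566 + (155*(-1/13) + 12785*(-1/6035))))*(-25927) = (-18/13 + 1/(28566 + (-155/13 - 2557/1207)))*(-25927) = (-18/13 + 1/(28566 - 220326/15691))*(-25927) = (-18/13 + 1/(448008780/15691))*(-25927) = (-18/13 + 15691/448008780)*(-25927) = -8063954057/5824114140*(-25927) = 209074136835839/5824114140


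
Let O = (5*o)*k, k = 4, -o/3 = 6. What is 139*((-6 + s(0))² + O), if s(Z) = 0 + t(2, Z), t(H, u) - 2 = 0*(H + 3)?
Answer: -47816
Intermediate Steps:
o = -18 (o = -3*6 = -18)
t(H, u) = 2 (t(H, u) = 2 + 0*(H + 3) = 2 + 0*(3 + H) = 2 + 0 = 2)
s(Z) = 2 (s(Z) = 0 + 2 = 2)
O = -360 (O = (5*(-18))*4 = -90*4 = -360)
139*((-6 + s(0))² + O) = 139*((-6 + 2)² - 360) = 139*((-4)² - 360) = 139*(16 - 360) = 139*(-344) = -47816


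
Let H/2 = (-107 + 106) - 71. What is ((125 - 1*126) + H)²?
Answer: 21025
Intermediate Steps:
H = -144 (H = 2*((-107 + 106) - 71) = 2*(-1 - 71) = 2*(-72) = -144)
((125 - 1*126) + H)² = ((125 - 1*126) - 144)² = ((125 - 126) - 144)² = (-1 - 144)² = (-145)² = 21025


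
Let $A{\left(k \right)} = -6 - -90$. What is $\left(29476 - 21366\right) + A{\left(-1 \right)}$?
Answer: $8194$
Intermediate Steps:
$A{\left(k \right)} = 84$ ($A{\left(k \right)} = -6 + 90 = 84$)
$\left(29476 - 21366\right) + A{\left(-1 \right)} = \left(29476 - 21366\right) + 84 = 8110 + 84 = 8194$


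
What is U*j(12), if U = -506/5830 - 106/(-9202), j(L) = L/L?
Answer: -91778/1219265 ≈ -0.075273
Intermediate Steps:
j(L) = 1
U = -91778/1219265 (U = -506*1/5830 - 106*(-1/9202) = -23/265 + 53/4601 = -91778/1219265 ≈ -0.075273)
U*j(12) = -91778/1219265*1 = -91778/1219265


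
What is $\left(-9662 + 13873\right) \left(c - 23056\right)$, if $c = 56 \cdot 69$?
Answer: $-80817512$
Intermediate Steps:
$c = 3864$
$\left(-9662 + 13873\right) \left(c - 23056\right) = \left(-9662 + 13873\right) \left(3864 - 23056\right) = 4211 \left(-19192\right) = -80817512$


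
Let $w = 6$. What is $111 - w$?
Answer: $105$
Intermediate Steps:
$111 - w = 111 - 6 = 105$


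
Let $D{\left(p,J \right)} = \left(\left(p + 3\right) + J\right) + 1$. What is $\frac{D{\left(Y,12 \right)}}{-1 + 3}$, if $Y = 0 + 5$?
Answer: $\frac{21}{2} \approx 10.5$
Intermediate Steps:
$Y = 5$
$D{\left(p,J \right)} = 4 + J + p$ ($D{\left(p,J \right)} = \left(\left(3 + p\right) + J\right) + 1 = \left(3 + J + p\right) + 1 = 4 + J + p$)
$\frac{D{\left(Y,12 \right)}}{-1 + 3} = \frac{4 + 12 + 5}{-1 + 3} = \frac{1}{2} \cdot 21 = \frac{21}{2}$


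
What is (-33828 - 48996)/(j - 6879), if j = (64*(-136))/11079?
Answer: 131086728/10888735 ≈ 12.039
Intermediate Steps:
j = -8704/11079 (j = -8704*1/11079 = -8704/11079 ≈ -0.78563)
(-33828 - 48996)/(j - 6879) = (-33828 - 48996)/(-8704/11079 - 6879) = -82824/(-76221145/11079) = -82824*(-11079/76221145) = 131086728/10888735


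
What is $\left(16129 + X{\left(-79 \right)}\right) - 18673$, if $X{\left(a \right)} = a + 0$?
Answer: $-2623$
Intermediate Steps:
$X{\left(a \right)} = a$
$\left(16129 + X{\left(-79 \right)}\right) - 18673 = \left(16129 - 79\right) - 18673 = 16050 - 18673 = -2623$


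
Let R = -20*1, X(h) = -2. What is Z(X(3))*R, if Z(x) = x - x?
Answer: 0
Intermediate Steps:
Z(x) = 0
R = -20
Z(X(3))*R = 0*(-20) = 0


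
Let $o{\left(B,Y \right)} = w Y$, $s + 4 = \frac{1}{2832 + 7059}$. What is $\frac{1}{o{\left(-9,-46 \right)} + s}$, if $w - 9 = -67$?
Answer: $\frac{9891}{26349625} \approx 0.00037538$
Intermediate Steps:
$w = -58$ ($w = 9 - 67 = -58$)
$s = - \frac{39563}{9891}$ ($s = -4 + \frac{1}{2832 + 7059} = -4 + \frac{1}{9891} = - \frac{39563}{9891} \approx -3.9999$)
$o{\left(B,Y \right)} = - 58 Y$
$\frac{1}{o{\left(-9,-46 \right)} + s} = \frac{1}{\left(-58\right) \left(-46\right) - \frac{39563}{9891}} = \frac{1}{2668 - \frac{39563}{9891}} = \frac{1}{\frac{26349625}{9891}} = \frac{9891}{26349625}$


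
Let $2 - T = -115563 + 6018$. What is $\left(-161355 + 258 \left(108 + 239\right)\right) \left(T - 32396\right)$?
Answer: $-5541679179$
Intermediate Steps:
$T = 109547$ ($T = 2 - \left(-115563 + 6018\right) = 2 - -109545 = 2 + 109545 = 109547$)
$\left(-161355 + 258 \left(108 + 239\right)\right) \left(T - 32396\right) = \left(-161355 + 258 \left(108 + 239\right)\right) \left(109547 - 32396\right) = \left(-161355 + 258 \cdot 347\right) 77151 = \left(-161355 + 89526\right) 77151 = \left(-71829\right) 77151 = -5541679179$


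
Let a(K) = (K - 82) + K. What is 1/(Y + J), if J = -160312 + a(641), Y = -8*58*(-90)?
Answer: -1/117352 ≈ -8.5214e-6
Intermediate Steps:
a(K) = -82 + 2*K (a(K) = (-82 + K) + K = -82 + 2*K)
Y = 41760 (Y = -464*(-90) = 41760)
J = -159112 (J = -160312 + (-82 + 2*641) = -160312 + (-82 + 1282) = -160312 + 1200 = -159112)
1/(Y + J) = 1/(41760 - 159112) = 1/(-117352) = -1/117352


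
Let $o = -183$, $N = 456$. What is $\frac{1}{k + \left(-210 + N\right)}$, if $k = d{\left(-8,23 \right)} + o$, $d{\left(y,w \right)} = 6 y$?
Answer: $\frac{1}{15} \approx 0.066667$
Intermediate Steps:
$k = -231$ ($k = 6 \left(-8\right) - 183 = -48 - 183 = -231$)
$\frac{1}{k + \left(-210 + N\right)} = \frac{1}{-231 + \left(-210 + 456\right)} = \frac{1}{-231 + 246} = \frac{1}{15}$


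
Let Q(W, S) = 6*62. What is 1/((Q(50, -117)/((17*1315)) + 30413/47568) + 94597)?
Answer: 1063382640/100593505173991 ≈ 1.0571e-5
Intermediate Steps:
Q(W, S) = 372
1/((Q(50, -117)/((17*1315)) + 30413/47568) + 94597) = 1/((372/((17*1315)) + 30413/47568) + 94597) = 1/((372/22355 + 30413*(1/47568)) + 94597) = 1/((372*(1/22355) + 30413/47568) + 94597) = 1/((372/22355 + 30413/47568) + 94597) = 1/(697577911/1063382640 + 94597) = 1/(100593505173991/1063382640) = 1063382640/100593505173991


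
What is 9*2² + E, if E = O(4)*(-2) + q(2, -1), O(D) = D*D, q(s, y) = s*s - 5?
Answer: 3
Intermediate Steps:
q(s, y) = -5 + s² (q(s, y) = s² - 5 = -5 + s²)
O(D) = D²
E = -33 (E = 4²*(-2) + (-5 + 2²) = 16*(-2) + (-5 + 4) = -32 - 1 = -33)
9*2² + E = 9*2² - 33 = 9*4 - 33 = 36 - 33 = 3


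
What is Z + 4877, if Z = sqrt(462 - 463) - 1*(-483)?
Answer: 5360 + I ≈ 5360.0 + 1.0*I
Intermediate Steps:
Z = 483 + I (Z = sqrt(-1) + 483 = I + 483 = 483 + I ≈ 483.0 + 1.0*I)
Z + 4877 = (483 + I) + 4877 = 5360 + I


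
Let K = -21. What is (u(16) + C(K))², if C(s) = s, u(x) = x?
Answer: 25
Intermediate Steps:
(u(16) + C(K))² = (16 - 21)² = (-5)² = 25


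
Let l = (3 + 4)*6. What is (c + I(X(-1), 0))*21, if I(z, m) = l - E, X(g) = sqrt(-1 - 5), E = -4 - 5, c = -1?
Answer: 1050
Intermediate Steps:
l = 42 (l = 7*6 = 42)
E = -9
X(g) = I*sqrt(6) (X(g) = sqrt(-6) = I*sqrt(6))
I(z, m) = 51 (I(z, m) = 42 - 1*(-9) = 42 + 9 = 51)
(c + I(X(-1), 0))*21 = (-1 + 51)*21 = 50*21 = 1050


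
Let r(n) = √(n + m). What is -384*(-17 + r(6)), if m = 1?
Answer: 6528 - 384*√7 ≈ 5512.0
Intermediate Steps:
r(n) = √(1 + n) (r(n) = √(n + 1) = √(1 + n))
-384*(-17 + r(6)) = -384*(-17 + √(1 + 6)) = -384*(-17 + √7) = 6528 - 384*√7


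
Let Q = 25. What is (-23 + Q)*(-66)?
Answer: -132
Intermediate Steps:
(-23 + Q)*(-66) = (-23 + 25)*(-66) = 2*(-66) = -132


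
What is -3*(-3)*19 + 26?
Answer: 197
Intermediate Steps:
-3*(-3)*19 + 26 = 9*19 + 26 = 171 + 26 = 197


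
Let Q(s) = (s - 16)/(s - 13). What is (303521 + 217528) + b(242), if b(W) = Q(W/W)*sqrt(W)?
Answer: 521049 + 55*sqrt(2)/4 ≈ 5.2107e+5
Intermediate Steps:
Q(s) = (-16 + s)/(-13 + s)
b(W) = 5*sqrt(W)/4 (b(W) = ((-16 + W/W)/(-13 + W/W))*sqrt(W) = ((-16 + 1)/(-13 + 1))*sqrt(W) = (-15/(-12))*sqrt(W) = (-1/12*(-15))*sqrt(W) = 5*sqrt(W)/4)
(303521 + 217528) + b(242) = (303521 + 217528) + 5*sqrt(242)/4 = 521049 + 5*(11*sqrt(2))/4 = 521049 + 55*sqrt(2)/4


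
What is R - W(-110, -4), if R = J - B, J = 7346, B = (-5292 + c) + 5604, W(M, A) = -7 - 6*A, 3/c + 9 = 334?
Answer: 2280522/325 ≈ 7017.0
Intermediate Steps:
c = 3/325 (c = 3/(-9 + 334) = 3/325 ≈ 0.0092308)
B = 101403/325 (B = (-5292 + 3/325) + 5604 = -1719897/325 + 5604 = 101403/325 ≈ 312.01)
R = 2286047/325 (R = 7346 - 1*101403/325 = 7346 - 101403/325 = 2286047/325 ≈ 7034.0)
R - W(-110, -4) = 2286047/325 - (-7 - 6*(-4)) = 2286047/325 - (-7 + 24) = 2286047/325 - 1*17 = 2286047/325 - 17 = 2280522/325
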